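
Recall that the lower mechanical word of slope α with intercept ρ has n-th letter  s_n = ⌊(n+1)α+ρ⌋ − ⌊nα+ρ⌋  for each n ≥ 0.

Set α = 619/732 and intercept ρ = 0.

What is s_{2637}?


1

(n+1)α + ρ = (2638·619) / 732 = 1632922/732
nα + ρ     = (2637·619) / 732 = 1632303/732
⌊1632922/732⌋ = 2230,  ⌊1632303/732⌋ = 2229
s_{2637} = 2230 − 2229 = 1


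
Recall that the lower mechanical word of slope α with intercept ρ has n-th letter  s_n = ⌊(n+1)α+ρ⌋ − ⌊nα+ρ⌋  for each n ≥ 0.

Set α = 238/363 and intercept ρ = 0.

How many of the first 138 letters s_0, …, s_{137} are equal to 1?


90

#1s = Σ_{n=0}^{137} s_n = Σ_{n=0}^{137} (⌊(n+1)α+ρ⌋ − ⌊nα+ρ⌋)
the sum telescopes: every ⌊nα+ρ⌋ with 0 < n < 138 appears once with + and once with −, leaving ⌊138α+ρ⌋ − ⌊0·α+ρ⌋
138α + ρ = (138·238) / 363 = 32844/363
ρ = 0/363
⌊32844/363⌋ = 90,  ⌊0/363⌋ = 0
#1s = 90 − 0 = 90


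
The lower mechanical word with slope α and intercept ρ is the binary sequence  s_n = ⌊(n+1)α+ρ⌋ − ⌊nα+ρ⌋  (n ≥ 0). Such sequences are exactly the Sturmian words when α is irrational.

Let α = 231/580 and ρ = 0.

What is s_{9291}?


(n+1)α + ρ = (9292·231) / 580 = 2146452/580
nα + ρ     = (9291·231) / 580 = 2146221/580
⌊2146452/580⌋ = 3700,  ⌊2146221/580⌋ = 3700
s_{9291} = 3700 − 3700 = 0

0


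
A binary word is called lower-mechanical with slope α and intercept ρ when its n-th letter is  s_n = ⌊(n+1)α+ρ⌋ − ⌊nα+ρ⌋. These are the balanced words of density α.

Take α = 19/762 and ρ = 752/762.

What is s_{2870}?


(n+1)α + ρ = (2871·19 + 752) / 762 = 55301/762
nα + ρ     = (2870·19 + 752) / 762 = 55282/762
⌊55301/762⌋ = 72,  ⌊55282/762⌋ = 72
s_{2870} = 72 − 72 = 0

0


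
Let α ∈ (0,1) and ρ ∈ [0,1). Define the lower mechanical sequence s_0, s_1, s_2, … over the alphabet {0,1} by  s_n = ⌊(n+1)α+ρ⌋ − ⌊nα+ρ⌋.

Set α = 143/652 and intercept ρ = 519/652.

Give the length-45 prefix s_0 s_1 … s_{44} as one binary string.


n=0: ⌊(1·143+519)/652⌋ − ⌊(0·143+519)/652⌋ = ⌊662/652⌋ − ⌊519/652⌋ = 1 − 0 = 1
n=1: ⌊(2·143+519)/652⌋ − ⌊(1·143+519)/652⌋ = ⌊805/652⌋ − ⌊662/652⌋ = 1 − 1 = 0
n=2: ⌊(3·143+519)/652⌋ − ⌊(2·143+519)/652⌋ = ⌊948/652⌋ − ⌊805/652⌋ = 1 − 1 = 0
n=3: ⌊(4·143+519)/652⌋ − ⌊(3·143+519)/652⌋ = ⌊1091/652⌋ − ⌊948/652⌋ = 1 − 1 = 0
n=4: ⌊(5·143+519)/652⌋ − ⌊(4·143+519)/652⌋ = ⌊1234/652⌋ − ⌊1091/652⌋ = 1 − 1 = 0
n=5: ⌊(6·143+519)/652⌋ − ⌊(5·143+519)/652⌋ = ⌊1377/652⌋ − ⌊1234/652⌋ = 2 − 1 = 1
n=6: ⌊(7·143+519)/652⌋ − ⌊(6·143+519)/652⌋ = ⌊1520/652⌋ − ⌊1377/652⌋ = 2 − 2 = 0
n=7: ⌊(8·143+519)/652⌋ − ⌊(7·143+519)/652⌋ = ⌊1663/652⌋ − ⌊1520/652⌋ = 2 − 2 = 0
n=8: ⌊(9·143+519)/652⌋ − ⌊(8·143+519)/652⌋ = ⌊1806/652⌋ − ⌊1663/652⌋ = 2 − 2 = 0
n=9: ⌊(10·143+519)/652⌋ − ⌊(9·143+519)/652⌋ = ⌊1949/652⌋ − ⌊1806/652⌋ = 2 − 2 = 0
n=10: ⌊(11·143+519)/652⌋ − ⌊(10·143+519)/652⌋ = ⌊2092/652⌋ − ⌊1949/652⌋ = 3 − 2 = 1
n=11: ⌊(12·143+519)/652⌋ − ⌊(11·143+519)/652⌋ = ⌊2235/652⌋ − ⌊2092/652⌋ = 3 − 3 = 0
n=12: ⌊(13·143+519)/652⌋ − ⌊(12·143+519)/652⌋ = ⌊2378/652⌋ − ⌊2235/652⌋ = 3 − 3 = 0
n=13: ⌊(14·143+519)/652⌋ − ⌊(13·143+519)/652⌋ = ⌊2521/652⌋ − ⌊2378/652⌋ = 3 − 3 = 0
n=14: ⌊(15·143+519)/652⌋ − ⌊(14·143+519)/652⌋ = ⌊2664/652⌋ − ⌊2521/652⌋ = 4 − 3 = 1
n=15: ⌊(16·143+519)/652⌋ − ⌊(15·143+519)/652⌋ = ⌊2807/652⌋ − ⌊2664/652⌋ = 4 − 4 = 0
n=16: ⌊(17·143+519)/652⌋ − ⌊(16·143+519)/652⌋ = ⌊2950/652⌋ − ⌊2807/652⌋ = 4 − 4 = 0
n=17: ⌊(18·143+519)/652⌋ − ⌊(17·143+519)/652⌋ = ⌊3093/652⌋ − ⌊2950/652⌋ = 4 − 4 = 0
n=18: ⌊(19·143+519)/652⌋ − ⌊(18·143+519)/652⌋ = ⌊3236/652⌋ − ⌊3093/652⌋ = 4 − 4 = 0
n=19: ⌊(20·143+519)/652⌋ − ⌊(19·143+519)/652⌋ = ⌊3379/652⌋ − ⌊3236/652⌋ = 5 − 4 = 1
n=20: ⌊(21·143+519)/652⌋ − ⌊(20·143+519)/652⌋ = ⌊3522/652⌋ − ⌊3379/652⌋ = 5 − 5 = 0
n=21: ⌊(22·143+519)/652⌋ − ⌊(21·143+519)/652⌋ = ⌊3665/652⌋ − ⌊3522/652⌋ = 5 − 5 = 0
n=22: ⌊(23·143+519)/652⌋ − ⌊(22·143+519)/652⌋ = ⌊3808/652⌋ − ⌊3665/652⌋ = 5 − 5 = 0
n=23: ⌊(24·143+519)/652⌋ − ⌊(23·143+519)/652⌋ = ⌊3951/652⌋ − ⌊3808/652⌋ = 6 − 5 = 1
n=24: ⌊(25·143+519)/652⌋ − ⌊(24·143+519)/652⌋ = ⌊4094/652⌋ − ⌊3951/652⌋ = 6 − 6 = 0
n=25: ⌊(26·143+519)/652⌋ − ⌊(25·143+519)/652⌋ = ⌊4237/652⌋ − ⌊4094/652⌋ = 6 − 6 = 0
n=26: ⌊(27·143+519)/652⌋ − ⌊(26·143+519)/652⌋ = ⌊4380/652⌋ − ⌊4237/652⌋ = 6 − 6 = 0
n=27: ⌊(28·143+519)/652⌋ − ⌊(27·143+519)/652⌋ = ⌊4523/652⌋ − ⌊4380/652⌋ = 6 − 6 = 0
n=28: ⌊(29·143+519)/652⌋ − ⌊(28·143+519)/652⌋ = ⌊4666/652⌋ − ⌊4523/652⌋ = 7 − 6 = 1
n=29: ⌊(30·143+519)/652⌋ − ⌊(29·143+519)/652⌋ = ⌊4809/652⌋ − ⌊4666/652⌋ = 7 − 7 = 0
n=30: ⌊(31·143+519)/652⌋ − ⌊(30·143+519)/652⌋ = ⌊4952/652⌋ − ⌊4809/652⌋ = 7 − 7 = 0
n=31: ⌊(32·143+519)/652⌋ − ⌊(31·143+519)/652⌋ = ⌊5095/652⌋ − ⌊4952/652⌋ = 7 − 7 = 0
n=32: ⌊(33·143+519)/652⌋ − ⌊(32·143+519)/652⌋ = ⌊5238/652⌋ − ⌊5095/652⌋ = 8 − 7 = 1
n=33: ⌊(34·143+519)/652⌋ − ⌊(33·143+519)/652⌋ = ⌊5381/652⌋ − ⌊5238/652⌋ = 8 − 8 = 0
n=34: ⌊(35·143+519)/652⌋ − ⌊(34·143+519)/652⌋ = ⌊5524/652⌋ − ⌊5381/652⌋ = 8 − 8 = 0
n=35: ⌊(36·143+519)/652⌋ − ⌊(35·143+519)/652⌋ = ⌊5667/652⌋ − ⌊5524/652⌋ = 8 − 8 = 0
n=36: ⌊(37·143+519)/652⌋ − ⌊(36·143+519)/652⌋ = ⌊5810/652⌋ − ⌊5667/652⌋ = 8 − 8 = 0
n=37: ⌊(38·143+519)/652⌋ − ⌊(37·143+519)/652⌋ = ⌊5953/652⌋ − ⌊5810/652⌋ = 9 − 8 = 1
n=38: ⌊(39·143+519)/652⌋ − ⌊(38·143+519)/652⌋ = ⌊6096/652⌋ − ⌊5953/652⌋ = 9 − 9 = 0
n=39: ⌊(40·143+519)/652⌋ − ⌊(39·143+519)/652⌋ = ⌊6239/652⌋ − ⌊6096/652⌋ = 9 − 9 = 0
n=40: ⌊(41·143+519)/652⌋ − ⌊(40·143+519)/652⌋ = ⌊6382/652⌋ − ⌊6239/652⌋ = 9 − 9 = 0
n=41: ⌊(42·143+519)/652⌋ − ⌊(41·143+519)/652⌋ = ⌊6525/652⌋ − ⌊6382/652⌋ = 10 − 9 = 1
n=42: ⌊(43·143+519)/652⌋ − ⌊(42·143+519)/652⌋ = ⌊6668/652⌋ − ⌊6525/652⌋ = 10 − 10 = 0
n=43: ⌊(44·143+519)/652⌋ − ⌊(43·143+519)/652⌋ = ⌊6811/652⌋ − ⌊6668/652⌋ = 10 − 10 = 0
n=44: ⌊(45·143+519)/652⌋ − ⌊(44·143+519)/652⌋ = ⌊6954/652⌋ − ⌊6811/652⌋ = 10 − 10 = 0

100001000010001000010001000010001000010001000


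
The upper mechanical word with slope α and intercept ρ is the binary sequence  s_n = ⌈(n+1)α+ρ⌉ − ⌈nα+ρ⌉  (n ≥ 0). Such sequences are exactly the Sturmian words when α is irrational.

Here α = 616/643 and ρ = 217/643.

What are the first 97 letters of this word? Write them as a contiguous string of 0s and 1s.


n=0: ⌈(1·616+217)/643⌉ − ⌈(0·616+217)/643⌉ = ⌈833/643⌉ − ⌈217/643⌉ = 2 − 1 = 1
n=1: ⌈(2·616+217)/643⌉ − ⌈(1·616+217)/643⌉ = ⌈1449/643⌉ − ⌈833/643⌉ = 3 − 2 = 1
n=2: ⌈(3·616+217)/643⌉ − ⌈(2·616+217)/643⌉ = ⌈2065/643⌉ − ⌈1449/643⌉ = 4 − 3 = 1
n=3: ⌈(4·616+217)/643⌉ − ⌈(3·616+217)/643⌉ = ⌈2681/643⌉ − ⌈2065/643⌉ = 5 − 4 = 1
n=4: ⌈(5·616+217)/643⌉ − ⌈(4·616+217)/643⌉ = ⌈3297/643⌉ − ⌈2681/643⌉ = 6 − 5 = 1
n=5: ⌈(6·616+217)/643⌉ − ⌈(5·616+217)/643⌉ = ⌈3913/643⌉ − ⌈3297/643⌉ = 7 − 6 = 1
n=6: ⌈(7·616+217)/643⌉ − ⌈(6·616+217)/643⌉ = ⌈4529/643⌉ − ⌈3913/643⌉ = 8 − 7 = 1
n=7: ⌈(8·616+217)/643⌉ − ⌈(7·616+217)/643⌉ = ⌈5145/643⌉ − ⌈4529/643⌉ = 9 − 8 = 1
n=8: ⌈(9·616+217)/643⌉ − ⌈(8·616+217)/643⌉ = ⌈5761/643⌉ − ⌈5145/643⌉ = 9 − 9 = 0
n=9: ⌈(10·616+217)/643⌉ − ⌈(9·616+217)/643⌉ = ⌈6377/643⌉ − ⌈5761/643⌉ = 10 − 9 = 1
n=10: ⌈(11·616+217)/643⌉ − ⌈(10·616+217)/643⌉ = ⌈6993/643⌉ − ⌈6377/643⌉ = 11 − 10 = 1
n=11: ⌈(12·616+217)/643⌉ − ⌈(11·616+217)/643⌉ = ⌈7609/643⌉ − ⌈6993/643⌉ = 12 − 11 = 1
n=12: ⌈(13·616+217)/643⌉ − ⌈(12·616+217)/643⌉ = ⌈8225/643⌉ − ⌈7609/643⌉ = 13 − 12 = 1
n=13: ⌈(14·616+217)/643⌉ − ⌈(13·616+217)/643⌉ = ⌈8841/643⌉ − ⌈8225/643⌉ = 14 − 13 = 1
n=14: ⌈(15·616+217)/643⌉ − ⌈(14·616+217)/643⌉ = ⌈9457/643⌉ − ⌈8841/643⌉ = 15 − 14 = 1
n=15: ⌈(16·616+217)/643⌉ − ⌈(15·616+217)/643⌉ = ⌈10073/643⌉ − ⌈9457/643⌉ = 16 − 15 = 1
n=16: ⌈(17·616+217)/643⌉ − ⌈(16·616+217)/643⌉ = ⌈10689/643⌉ − ⌈10073/643⌉ = 17 − 16 = 1
n=17: ⌈(18·616+217)/643⌉ − ⌈(17·616+217)/643⌉ = ⌈11305/643⌉ − ⌈10689/643⌉ = 18 − 17 = 1
n=18: ⌈(19·616+217)/643⌉ − ⌈(18·616+217)/643⌉ = ⌈11921/643⌉ − ⌈11305/643⌉ = 19 − 18 = 1
n=19: ⌈(20·616+217)/643⌉ − ⌈(19·616+217)/643⌉ = ⌈12537/643⌉ − ⌈11921/643⌉ = 20 − 19 = 1
n=20: ⌈(21·616+217)/643⌉ − ⌈(20·616+217)/643⌉ = ⌈13153/643⌉ − ⌈12537/643⌉ = 21 − 20 = 1
n=21: ⌈(22·616+217)/643⌉ − ⌈(21·616+217)/643⌉ = ⌈13769/643⌉ − ⌈13153/643⌉ = 22 − 21 = 1
n=22: ⌈(23·616+217)/643⌉ − ⌈(22·616+217)/643⌉ = ⌈14385/643⌉ − ⌈13769/643⌉ = 23 − 22 = 1
n=23: ⌈(24·616+217)/643⌉ − ⌈(23·616+217)/643⌉ = ⌈15001/643⌉ − ⌈14385/643⌉ = 24 − 23 = 1
n=24: ⌈(25·616+217)/643⌉ − ⌈(24·616+217)/643⌉ = ⌈15617/643⌉ − ⌈15001/643⌉ = 25 − 24 = 1
n=25: ⌈(26·616+217)/643⌉ − ⌈(25·616+217)/643⌉ = ⌈16233/643⌉ − ⌈15617/643⌉ = 26 − 25 = 1
n=26: ⌈(27·616+217)/643⌉ − ⌈(26·616+217)/643⌉ = ⌈16849/643⌉ − ⌈16233/643⌉ = 27 − 26 = 1
n=27: ⌈(28·616+217)/643⌉ − ⌈(27·616+217)/643⌉ = ⌈17465/643⌉ − ⌈16849/643⌉ = 28 − 27 = 1
n=28: ⌈(29·616+217)/643⌉ − ⌈(28·616+217)/643⌉ = ⌈18081/643⌉ − ⌈17465/643⌉ = 29 − 28 = 1
n=29: ⌈(30·616+217)/643⌉ − ⌈(29·616+217)/643⌉ = ⌈18697/643⌉ − ⌈18081/643⌉ = 30 − 29 = 1
n=30: ⌈(31·616+217)/643⌉ − ⌈(30·616+217)/643⌉ = ⌈19313/643⌉ − ⌈18697/643⌉ = 31 − 30 = 1
n=31: ⌈(32·616+217)/643⌉ − ⌈(31·616+217)/643⌉ = ⌈19929/643⌉ − ⌈19313/643⌉ = 31 − 31 = 0
n=32: ⌈(33·616+217)/643⌉ − ⌈(32·616+217)/643⌉ = ⌈20545/643⌉ − ⌈19929/643⌉ = 32 − 31 = 1
n=33: ⌈(34·616+217)/643⌉ − ⌈(33·616+217)/643⌉ = ⌈21161/643⌉ − ⌈20545/643⌉ = 33 − 32 = 1
n=34: ⌈(35·616+217)/643⌉ − ⌈(34·616+217)/643⌉ = ⌈21777/643⌉ − ⌈21161/643⌉ = 34 − 33 = 1
n=35: ⌈(36·616+217)/643⌉ − ⌈(35·616+217)/643⌉ = ⌈22393/643⌉ − ⌈21777/643⌉ = 35 − 34 = 1
n=36: ⌈(37·616+217)/643⌉ − ⌈(36·616+217)/643⌉ = ⌈23009/643⌉ − ⌈22393/643⌉ = 36 − 35 = 1
n=37: ⌈(38·616+217)/643⌉ − ⌈(37·616+217)/643⌉ = ⌈23625/643⌉ − ⌈23009/643⌉ = 37 − 36 = 1
n=38: ⌈(39·616+217)/643⌉ − ⌈(38·616+217)/643⌉ = ⌈24241/643⌉ − ⌈23625/643⌉ = 38 − 37 = 1
n=39: ⌈(40·616+217)/643⌉ − ⌈(39·616+217)/643⌉ = ⌈24857/643⌉ − ⌈24241/643⌉ = 39 − 38 = 1
n=40: ⌈(41·616+217)/643⌉ − ⌈(40·616+217)/643⌉ = ⌈25473/643⌉ − ⌈24857/643⌉ = 40 − 39 = 1
n=41: ⌈(42·616+217)/643⌉ − ⌈(41·616+217)/643⌉ = ⌈26089/643⌉ − ⌈25473/643⌉ = 41 − 40 = 1
n=42: ⌈(43·616+217)/643⌉ − ⌈(42·616+217)/643⌉ = ⌈26705/643⌉ − ⌈26089/643⌉ = 42 − 41 = 1
n=43: ⌈(44·616+217)/643⌉ − ⌈(43·616+217)/643⌉ = ⌈27321/643⌉ − ⌈26705/643⌉ = 43 − 42 = 1
n=44: ⌈(45·616+217)/643⌉ − ⌈(44·616+217)/643⌉ = ⌈27937/643⌉ − ⌈27321/643⌉ = 44 − 43 = 1
n=45: ⌈(46·616+217)/643⌉ − ⌈(45·616+217)/643⌉ = ⌈28553/643⌉ − ⌈27937/643⌉ = 45 − 44 = 1
n=46: ⌈(47·616+217)/643⌉ − ⌈(46·616+217)/643⌉ = ⌈29169/643⌉ − ⌈28553/643⌉ = 46 − 45 = 1
n=47: ⌈(48·616+217)/643⌉ − ⌈(47·616+217)/643⌉ = ⌈29785/643⌉ − ⌈29169/643⌉ = 47 − 46 = 1
n=48: ⌈(49·616+217)/643⌉ − ⌈(48·616+217)/643⌉ = ⌈30401/643⌉ − ⌈29785/643⌉ = 48 − 47 = 1
n=49: ⌈(50·616+217)/643⌉ − ⌈(49·616+217)/643⌉ = ⌈31017/643⌉ − ⌈30401/643⌉ = 49 − 48 = 1
n=50: ⌈(51·616+217)/643⌉ − ⌈(50·616+217)/643⌉ = ⌈31633/643⌉ − ⌈31017/643⌉ = 50 − 49 = 1
n=51: ⌈(52·616+217)/643⌉ − ⌈(51·616+217)/643⌉ = ⌈32249/643⌉ − ⌈31633/643⌉ = 51 − 50 = 1
n=52: ⌈(53·616+217)/643⌉ − ⌈(52·616+217)/643⌉ = ⌈32865/643⌉ − ⌈32249/643⌉ = 52 − 51 = 1
n=53: ⌈(54·616+217)/643⌉ − ⌈(53·616+217)/643⌉ = ⌈33481/643⌉ − ⌈32865/643⌉ = 53 − 52 = 1
n=54: ⌈(55·616+217)/643⌉ − ⌈(54·616+217)/643⌉ = ⌈34097/643⌉ − ⌈33481/643⌉ = 54 − 53 = 1
n=55: ⌈(56·616+217)/643⌉ − ⌈(55·616+217)/643⌉ = ⌈34713/643⌉ − ⌈34097/643⌉ = 54 − 54 = 0
n=56: ⌈(57·616+217)/643⌉ − ⌈(56·616+217)/643⌉ = ⌈35329/643⌉ − ⌈34713/643⌉ = 55 − 54 = 1
n=57: ⌈(58·616+217)/643⌉ − ⌈(57·616+217)/643⌉ = ⌈35945/643⌉ − ⌈35329/643⌉ = 56 − 55 = 1
n=58: ⌈(59·616+217)/643⌉ − ⌈(58·616+217)/643⌉ = ⌈36561/643⌉ − ⌈35945/643⌉ = 57 − 56 = 1
n=59: ⌈(60·616+217)/643⌉ − ⌈(59·616+217)/643⌉ = ⌈37177/643⌉ − ⌈36561/643⌉ = 58 − 57 = 1
n=60: ⌈(61·616+217)/643⌉ − ⌈(60·616+217)/643⌉ = ⌈37793/643⌉ − ⌈37177/643⌉ = 59 − 58 = 1
n=61: ⌈(62·616+217)/643⌉ − ⌈(61·616+217)/643⌉ = ⌈38409/643⌉ − ⌈37793/643⌉ = 60 − 59 = 1
n=62: ⌈(63·616+217)/643⌉ − ⌈(62·616+217)/643⌉ = ⌈39025/643⌉ − ⌈38409/643⌉ = 61 − 60 = 1
n=63: ⌈(64·616+217)/643⌉ − ⌈(63·616+217)/643⌉ = ⌈39641/643⌉ − ⌈39025/643⌉ = 62 − 61 = 1
n=64: ⌈(65·616+217)/643⌉ − ⌈(64·616+217)/643⌉ = ⌈40257/643⌉ − ⌈39641/643⌉ = 63 − 62 = 1
n=65: ⌈(66·616+217)/643⌉ − ⌈(65·616+217)/643⌉ = ⌈40873/643⌉ − ⌈40257/643⌉ = 64 − 63 = 1
n=66: ⌈(67·616+217)/643⌉ − ⌈(66·616+217)/643⌉ = ⌈41489/643⌉ − ⌈40873/643⌉ = 65 − 64 = 1
n=67: ⌈(68·616+217)/643⌉ − ⌈(67·616+217)/643⌉ = ⌈42105/643⌉ − ⌈41489/643⌉ = 66 − 65 = 1
n=68: ⌈(69·616+217)/643⌉ − ⌈(68·616+217)/643⌉ = ⌈42721/643⌉ − ⌈42105/643⌉ = 67 − 66 = 1
n=69: ⌈(70·616+217)/643⌉ − ⌈(69·616+217)/643⌉ = ⌈43337/643⌉ − ⌈42721/643⌉ = 68 − 67 = 1
n=70: ⌈(71·616+217)/643⌉ − ⌈(70·616+217)/643⌉ = ⌈43953/643⌉ − ⌈43337/643⌉ = 69 − 68 = 1
n=71: ⌈(72·616+217)/643⌉ − ⌈(71·616+217)/643⌉ = ⌈44569/643⌉ − ⌈43953/643⌉ = 70 − 69 = 1
n=72: ⌈(73·616+217)/643⌉ − ⌈(72·616+217)/643⌉ = ⌈45185/643⌉ − ⌈44569/643⌉ = 71 − 70 = 1
n=73: ⌈(74·616+217)/643⌉ − ⌈(73·616+217)/643⌉ = ⌈45801/643⌉ − ⌈45185/643⌉ = 72 − 71 = 1
n=74: ⌈(75·616+217)/643⌉ − ⌈(74·616+217)/643⌉ = ⌈46417/643⌉ − ⌈45801/643⌉ = 73 − 72 = 1
n=75: ⌈(76·616+217)/643⌉ − ⌈(75·616+217)/643⌉ = ⌈47033/643⌉ − ⌈46417/643⌉ = 74 − 73 = 1
n=76: ⌈(77·616+217)/643⌉ − ⌈(76·616+217)/643⌉ = ⌈47649/643⌉ − ⌈47033/643⌉ = 75 − 74 = 1
n=77: ⌈(78·616+217)/643⌉ − ⌈(77·616+217)/643⌉ = ⌈48265/643⌉ − ⌈47649/643⌉ = 76 − 75 = 1
n=78: ⌈(79·616+217)/643⌉ − ⌈(78·616+217)/643⌉ = ⌈48881/643⌉ − ⌈48265/643⌉ = 77 − 76 = 1
n=79: ⌈(80·616+217)/643⌉ − ⌈(79·616+217)/643⌉ = ⌈49497/643⌉ − ⌈48881/643⌉ = 77 − 77 = 0
n=80: ⌈(81·616+217)/643⌉ − ⌈(80·616+217)/643⌉ = ⌈50113/643⌉ − ⌈49497/643⌉ = 78 − 77 = 1
n=81: ⌈(82·616+217)/643⌉ − ⌈(81·616+217)/643⌉ = ⌈50729/643⌉ − ⌈50113/643⌉ = 79 − 78 = 1
n=82: ⌈(83·616+217)/643⌉ − ⌈(82·616+217)/643⌉ = ⌈51345/643⌉ − ⌈50729/643⌉ = 80 − 79 = 1
n=83: ⌈(84·616+217)/643⌉ − ⌈(83·616+217)/643⌉ = ⌈51961/643⌉ − ⌈51345/643⌉ = 81 − 80 = 1
n=84: ⌈(85·616+217)/643⌉ − ⌈(84·616+217)/643⌉ = ⌈52577/643⌉ − ⌈51961/643⌉ = 82 − 81 = 1
n=85: ⌈(86·616+217)/643⌉ − ⌈(85·616+217)/643⌉ = ⌈53193/643⌉ − ⌈52577/643⌉ = 83 − 82 = 1
n=86: ⌈(87·616+217)/643⌉ − ⌈(86·616+217)/643⌉ = ⌈53809/643⌉ − ⌈53193/643⌉ = 84 − 83 = 1
n=87: ⌈(88·616+217)/643⌉ − ⌈(87·616+217)/643⌉ = ⌈54425/643⌉ − ⌈53809/643⌉ = 85 − 84 = 1
n=88: ⌈(89·616+217)/643⌉ − ⌈(88·616+217)/643⌉ = ⌈55041/643⌉ − ⌈54425/643⌉ = 86 − 85 = 1
n=89: ⌈(90·616+217)/643⌉ − ⌈(89·616+217)/643⌉ = ⌈55657/643⌉ − ⌈55041/643⌉ = 87 − 86 = 1
n=90: ⌈(91·616+217)/643⌉ − ⌈(90·616+217)/643⌉ = ⌈56273/643⌉ − ⌈55657/643⌉ = 88 − 87 = 1
n=91: ⌈(92·616+217)/643⌉ − ⌈(91·616+217)/643⌉ = ⌈56889/643⌉ − ⌈56273/643⌉ = 89 − 88 = 1
n=92: ⌈(93·616+217)/643⌉ − ⌈(92·616+217)/643⌉ = ⌈57505/643⌉ − ⌈56889/643⌉ = 90 − 89 = 1
n=93: ⌈(94·616+217)/643⌉ − ⌈(93·616+217)/643⌉ = ⌈58121/643⌉ − ⌈57505/643⌉ = 91 − 90 = 1
n=94: ⌈(95·616+217)/643⌉ − ⌈(94·616+217)/643⌉ = ⌈58737/643⌉ − ⌈58121/643⌉ = 92 − 91 = 1
n=95: ⌈(96·616+217)/643⌉ − ⌈(95·616+217)/643⌉ = ⌈59353/643⌉ − ⌈58737/643⌉ = 93 − 92 = 1
n=96: ⌈(97·616+217)/643⌉ − ⌈(96·616+217)/643⌉ = ⌈59969/643⌉ − ⌈59353/643⌉ = 94 − 93 = 1

1111111101111111111111111111111011111111111111111111111011111111111111111111111011111111111111111


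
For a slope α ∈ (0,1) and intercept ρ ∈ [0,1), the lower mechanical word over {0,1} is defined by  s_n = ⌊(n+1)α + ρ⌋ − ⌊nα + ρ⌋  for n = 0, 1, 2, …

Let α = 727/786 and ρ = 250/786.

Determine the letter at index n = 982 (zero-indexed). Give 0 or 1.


(n+1)α + ρ = (983·727 + 250) / 786 = 714891/786
nα + ρ     = (982·727 + 250) / 786 = 714164/786
⌊714891/786⌋ = 909,  ⌊714164/786⌋ = 908
s_{982} = 909 − 908 = 1

1


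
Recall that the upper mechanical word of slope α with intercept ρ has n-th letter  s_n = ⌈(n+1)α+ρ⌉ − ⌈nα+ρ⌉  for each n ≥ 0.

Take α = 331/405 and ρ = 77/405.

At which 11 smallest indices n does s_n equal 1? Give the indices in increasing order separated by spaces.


n=0: ⌈408/405⌉−⌈77/405⌉ = 2−1 = 1  ← one
n=1: ⌈739/405⌉−⌈408/405⌉ = 2−2 = 0
n=2: ⌈1070/405⌉−⌈739/405⌉ = 3−2 = 1  ← one
n=3: ⌈1401/405⌉−⌈1070/405⌉ = 4−3 = 1  ← one
n=4: ⌈1732/405⌉−⌈1401/405⌉ = 5−4 = 1  ← one
n=5: ⌈2063/405⌉−⌈1732/405⌉ = 6−5 = 1  ← one
n=6: ⌈2394/405⌉−⌈2063/405⌉ = 6−6 = 0
n=7: ⌈2725/405⌉−⌈2394/405⌉ = 7−6 = 1  ← one
n=8: ⌈3056/405⌉−⌈2725/405⌉ = 8−7 = 1  ← one
n=9: ⌈3387/405⌉−⌈3056/405⌉ = 9−8 = 1  ← one
n=10: ⌈3718/405⌉−⌈3387/405⌉ = 10−9 = 1  ← one
n=11: ⌈4049/405⌉−⌈3718/405⌉ = 10−10 = 0
n=12: ⌈4380/405⌉−⌈4049/405⌉ = 11−10 = 1  ← one
n=13: ⌈4711/405⌉−⌈4380/405⌉ = 12−11 = 1  ← one
positions of the first 11 ones: 0 2 3 4 5 7 8 9 10 12 13

0 2 3 4 5 7 8 9 10 12 13


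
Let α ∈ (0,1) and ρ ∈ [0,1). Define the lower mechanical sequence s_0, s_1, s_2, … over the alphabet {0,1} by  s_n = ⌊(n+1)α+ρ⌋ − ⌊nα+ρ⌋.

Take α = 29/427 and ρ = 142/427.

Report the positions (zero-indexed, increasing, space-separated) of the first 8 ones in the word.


n=0: ⌊171/427⌋−⌊142/427⌋ = 0−0 = 0
n=1: ⌊200/427⌋−⌊171/427⌋ = 0−0 = 0
  …
n=9: ⌊432/427⌋−⌊403/427⌋ = 1−0 = 1  ← one
n=10: ⌊461/427⌋−⌊432/427⌋ = 1−1 = 0
n=11: ⌊490/427⌋−⌊461/427⌋ = 1−1 = 0
  …
n=24: ⌊867/427⌋−⌊838/427⌋ = 2−1 = 1  ← one
n=25: ⌊896/427⌋−⌊867/427⌋ = 2−2 = 0
n=26: ⌊925/427⌋−⌊896/427⌋ = 2−2 = 0
  …
n=39: ⌊1302/427⌋−⌊1273/427⌋ = 3−2 = 1  ← one
n=40: ⌊1331/427⌋−⌊1302/427⌋ = 3−3 = 0
n=41: ⌊1360/427⌋−⌊1331/427⌋ = 3−3 = 0
  …
n=53: ⌊1708/427⌋−⌊1679/427⌋ = 4−3 = 1  ← one
n=54: ⌊1737/427⌋−⌊1708/427⌋ = 4−4 = 0
n=55: ⌊1766/427⌋−⌊1737/427⌋ = 4−4 = 0
  …
n=68: ⌊2143/427⌋−⌊2114/427⌋ = 5−4 = 1  ← one
n=69: ⌊2172/427⌋−⌊2143/427⌋ = 5−5 = 0
n=70: ⌊2201/427⌋−⌊2172/427⌋ = 5−5 = 0
  …
n=83: ⌊2578/427⌋−⌊2549/427⌋ = 6−5 = 1  ← one
n=84: ⌊2607/427⌋−⌊2578/427⌋ = 6−6 = 0
n=85: ⌊2636/427⌋−⌊2607/427⌋ = 6−6 = 0
  …
n=98: ⌊3013/427⌋−⌊2984/427⌋ = 7−6 = 1  ← one
n=99: ⌊3042/427⌋−⌊3013/427⌋ = 7−7 = 0
n=100: ⌊3071/427⌋−⌊3042/427⌋ = 7−7 = 0
  …
n=112: ⌊3419/427⌋−⌊3390/427⌋ = 8−7 = 1  ← one
positions of the first 8 ones: 9 24 39 53 68 83 98 112

9 24 39 53 68 83 98 112


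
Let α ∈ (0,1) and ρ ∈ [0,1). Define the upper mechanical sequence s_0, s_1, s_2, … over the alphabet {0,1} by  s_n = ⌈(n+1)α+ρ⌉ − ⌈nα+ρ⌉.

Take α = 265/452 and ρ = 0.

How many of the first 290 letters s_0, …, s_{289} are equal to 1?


#1s = Σ_{n=0}^{289} s_n = Σ_{n=0}^{289} (⌈(n+1)α+ρ⌉ − ⌈nα+ρ⌉)
the sum telescopes: every ⌈nα+ρ⌉ with 0 < n < 290 appears once with + and once with −, leaving ⌈290α+ρ⌉ − ⌈0·α+ρ⌉
290α + ρ = (290·265) / 452 = 76850/452
ρ = 0/452
⌈76850/452⌉ = 171,  ⌈0/452⌉ = 0
#1s = 171 − 0 = 171

171


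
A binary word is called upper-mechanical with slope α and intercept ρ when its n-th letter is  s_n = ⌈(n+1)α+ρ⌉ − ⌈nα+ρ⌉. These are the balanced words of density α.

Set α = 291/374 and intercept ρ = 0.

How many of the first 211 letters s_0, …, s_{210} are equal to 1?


165

#1s = Σ_{n=0}^{210} s_n = Σ_{n=0}^{210} (⌈(n+1)α+ρ⌉ − ⌈nα+ρ⌉)
the sum telescopes: every ⌈nα+ρ⌉ with 0 < n < 211 appears once with + and once with −, leaving ⌈211α+ρ⌉ − ⌈0·α+ρ⌉
211α + ρ = (211·291) / 374 = 61401/374
ρ = 0/374
⌈61401/374⌉ = 165,  ⌈0/374⌉ = 0
#1s = 165 − 0 = 165


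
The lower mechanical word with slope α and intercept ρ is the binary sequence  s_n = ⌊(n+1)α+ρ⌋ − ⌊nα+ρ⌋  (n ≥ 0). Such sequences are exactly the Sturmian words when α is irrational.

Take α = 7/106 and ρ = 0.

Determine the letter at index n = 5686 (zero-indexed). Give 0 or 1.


(n+1)α + ρ = (5687·7) / 106 = 39809/106
nα + ρ     = (5686·7) / 106 = 39802/106
⌊39809/106⌋ = 375,  ⌊39802/106⌋ = 375
s_{5686} = 375 − 375 = 0

0


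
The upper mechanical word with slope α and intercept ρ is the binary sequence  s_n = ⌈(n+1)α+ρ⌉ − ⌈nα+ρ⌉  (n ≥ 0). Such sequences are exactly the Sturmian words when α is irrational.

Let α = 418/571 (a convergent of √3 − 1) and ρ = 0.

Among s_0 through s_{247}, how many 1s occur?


182

#1s = Σ_{n=0}^{247} s_n = Σ_{n=0}^{247} (⌈(n+1)α+ρ⌉ − ⌈nα+ρ⌉)
the sum telescopes: every ⌈nα+ρ⌉ with 0 < n < 248 appears once with + and once with −, leaving ⌈248α+ρ⌉ − ⌈0·α+ρ⌉
248α + ρ = (248·418) / 571 = 103664/571
ρ = 0/571
⌈103664/571⌉ = 182,  ⌈0/571⌉ = 0
#1s = 182 − 0 = 182


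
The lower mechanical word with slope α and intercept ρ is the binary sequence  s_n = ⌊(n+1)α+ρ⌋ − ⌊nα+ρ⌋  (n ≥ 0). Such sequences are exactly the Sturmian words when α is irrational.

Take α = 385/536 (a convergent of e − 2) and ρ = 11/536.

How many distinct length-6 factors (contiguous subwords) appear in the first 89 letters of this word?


t_n = ⌊(n·385+11)/536⌋ for n = 0 … 89:
  n=0…9: ⌊11/536⌋=0 ⌊396/536⌋=0 ⌊781/536⌋=1 ⌊1166/536⌋=2 ⌊1551/536⌋=2 ⌊1936/536⌋=3 ⌊2321/536⌋=4 ⌊2706/536⌋=5 ⌊3091/536⌋=5 ⌊3476/536⌋=6
  n=10…19: ⌊3861/536⌋=7 ⌊4246/536⌋=7 ⌊4631/536⌋=8 ⌊5016/536⌋=9 ⌊5401/536⌋=10 ⌊5786/536⌋=10 ⌊6171/536⌋=11 ⌊6556/536⌋=12 ⌊6941/536⌋=12 ⌊7326/536⌋=13
  n=20…29: ⌊7711/536⌋=14 ⌊8096/536⌋=15 ⌊8481/536⌋=15 ⌊8866/536⌋=16 ⌊9251/536⌋=17 ⌊9636/536⌋=17 ⌊10021/536⌋=18 ⌊10406/536⌋=19 ⌊10791/536⌋=20 ⌊11176/536⌋=20
  n=30…39: ⌊11561/536⌋=21 ⌊11946/536⌋=22 ⌊12331/536⌋=23 ⌊12716/536⌋=23 ⌊13101/536⌋=24 ⌊13486/536⌋=25 ⌊13871/536⌋=25 ⌊14256/536⌋=26 ⌊14641/536⌋=27 ⌊15026/536⌋=28
  n=40…49: ⌊15411/536⌋=28 ⌊15796/536⌋=29 ⌊16181/536⌋=30 ⌊16566/536⌋=30 ⌊16951/536⌋=31 ⌊17336/536⌋=32 ⌊17721/536⌋=33 ⌊18106/536⌋=33 ⌊18491/536⌋=34 ⌊18876/536⌋=35
  n=50…59: ⌊19261/536⌋=35 ⌊19646/536⌋=36 ⌊20031/536⌋=37 ⌊20416/536⌋=38 ⌊20801/536⌋=38 ⌊21186/536⌋=39 ⌊21571/536⌋=40 ⌊21956/536⌋=40 ⌊22341/536⌋=41 ⌊22726/536⌋=42
  n=60…69: ⌊23111/536⌋=43 ⌊23496/536⌋=43 ⌊23881/536⌋=44 ⌊24266/536⌋=45 ⌊24651/536⌋=45 ⌊25036/536⌋=46 ⌊25421/536⌋=47 ⌊25806/536⌋=48 ⌊26191/536⌋=48 ⌊26576/536⌋=49
  n=70…79: ⌊26961/536⌋=50 ⌊27346/536⌋=51 ⌊27731/536⌋=51 ⌊28116/536⌋=52 ⌊28501/536⌋=53 ⌊28886/536⌋=53 ⌊29271/536⌋=54 ⌊29656/536⌋=55 ⌊30041/536⌋=56 ⌊30426/536⌋=56
  n=80…89: ⌊30811/536⌋=57 ⌊31196/536⌋=58 ⌊31581/536⌋=58 ⌊31966/536⌋=59 ⌊32351/536⌋=60 ⌊32736/536⌋=61 ⌊33121/536⌋=61 ⌊33506/536⌋=62 ⌊33891/536⌋=63 ⌊34276/536⌋=63
s_n = t_(n+1) − t_n for n = 0 … 88 gives
prefix = 01101110110111011011101101110111011011101101110110111011011101101110111011011101101110110
slide a length-6 window over [0..5] … [83..88] (84 windows); first occurrence of each distinct factor:
  [  0..  5] 011011
  [  1..  6] 110111
  [  2..  7] 101110
  [  3..  8] 011101
  [  4..  9] 111011
  [  5.. 10] 110110
  [  6.. 11] 101101
  (the other 77 windows repeat one of these)
distinct factors: {011011, 011101, 101101, 101110, 110110, 110111, 111011}
count = 7  (Sturmian bound for length 6 is 7)

7


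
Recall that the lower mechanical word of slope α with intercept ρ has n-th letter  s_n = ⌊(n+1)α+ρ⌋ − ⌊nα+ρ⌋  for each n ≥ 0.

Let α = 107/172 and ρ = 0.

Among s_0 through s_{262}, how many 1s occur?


163

#1s = Σ_{n=0}^{262} s_n = Σ_{n=0}^{262} (⌊(n+1)α+ρ⌋ − ⌊nα+ρ⌋)
the sum telescopes: every ⌊nα+ρ⌋ with 0 < n < 263 appears once with + and once with −, leaving ⌊263α+ρ⌋ − ⌊0·α+ρ⌋
263α + ρ = (263·107) / 172 = 28141/172
ρ = 0/172
⌊28141/172⌋ = 163,  ⌊0/172⌋ = 0
#1s = 163 − 0 = 163


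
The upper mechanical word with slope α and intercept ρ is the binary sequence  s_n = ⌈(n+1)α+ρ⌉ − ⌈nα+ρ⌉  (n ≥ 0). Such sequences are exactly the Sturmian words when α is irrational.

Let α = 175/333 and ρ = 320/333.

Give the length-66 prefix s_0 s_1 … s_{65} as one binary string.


110101010101010101010110101010101010101011010101010101010101101010

n=0: ⌈(1·175+320)/333⌉ − ⌈(0·175+320)/333⌉ = ⌈495/333⌉ − ⌈320/333⌉ = 2 − 1 = 1
n=1: ⌈(2·175+320)/333⌉ − ⌈(1·175+320)/333⌉ = ⌈670/333⌉ − ⌈495/333⌉ = 3 − 2 = 1
n=2: ⌈(3·175+320)/333⌉ − ⌈(2·175+320)/333⌉ = ⌈845/333⌉ − ⌈670/333⌉ = 3 − 3 = 0
n=3: ⌈(4·175+320)/333⌉ − ⌈(3·175+320)/333⌉ = ⌈1020/333⌉ − ⌈845/333⌉ = 4 − 3 = 1
n=4: ⌈(5·175+320)/333⌉ − ⌈(4·175+320)/333⌉ = ⌈1195/333⌉ − ⌈1020/333⌉ = 4 − 4 = 0
n=5: ⌈(6·175+320)/333⌉ − ⌈(5·175+320)/333⌉ = ⌈1370/333⌉ − ⌈1195/333⌉ = 5 − 4 = 1
n=6: ⌈(7·175+320)/333⌉ − ⌈(6·175+320)/333⌉ = ⌈1545/333⌉ − ⌈1370/333⌉ = 5 − 5 = 0
n=7: ⌈(8·175+320)/333⌉ − ⌈(7·175+320)/333⌉ = ⌈1720/333⌉ − ⌈1545/333⌉ = 6 − 5 = 1
n=8: ⌈(9·175+320)/333⌉ − ⌈(8·175+320)/333⌉ = ⌈1895/333⌉ − ⌈1720/333⌉ = 6 − 6 = 0
n=9: ⌈(10·175+320)/333⌉ − ⌈(9·175+320)/333⌉ = ⌈2070/333⌉ − ⌈1895/333⌉ = 7 − 6 = 1
n=10: ⌈(11·175+320)/333⌉ − ⌈(10·175+320)/333⌉ = ⌈2245/333⌉ − ⌈2070/333⌉ = 7 − 7 = 0
n=11: ⌈(12·175+320)/333⌉ − ⌈(11·175+320)/333⌉ = ⌈2420/333⌉ − ⌈2245/333⌉ = 8 − 7 = 1
n=12: ⌈(13·175+320)/333⌉ − ⌈(12·175+320)/333⌉ = ⌈2595/333⌉ − ⌈2420/333⌉ = 8 − 8 = 0
n=13: ⌈(14·175+320)/333⌉ − ⌈(13·175+320)/333⌉ = ⌈2770/333⌉ − ⌈2595/333⌉ = 9 − 8 = 1
n=14: ⌈(15·175+320)/333⌉ − ⌈(14·175+320)/333⌉ = ⌈2945/333⌉ − ⌈2770/333⌉ = 9 − 9 = 0
n=15: ⌈(16·175+320)/333⌉ − ⌈(15·175+320)/333⌉ = ⌈3120/333⌉ − ⌈2945/333⌉ = 10 − 9 = 1
n=16: ⌈(17·175+320)/333⌉ − ⌈(16·175+320)/333⌉ = ⌈3295/333⌉ − ⌈3120/333⌉ = 10 − 10 = 0
n=17: ⌈(18·175+320)/333⌉ − ⌈(17·175+320)/333⌉ = ⌈3470/333⌉ − ⌈3295/333⌉ = 11 − 10 = 1
n=18: ⌈(19·175+320)/333⌉ − ⌈(18·175+320)/333⌉ = ⌈3645/333⌉ − ⌈3470/333⌉ = 11 − 11 = 0
n=19: ⌈(20·175+320)/333⌉ − ⌈(19·175+320)/333⌉ = ⌈3820/333⌉ − ⌈3645/333⌉ = 12 − 11 = 1
n=20: ⌈(21·175+320)/333⌉ − ⌈(20·175+320)/333⌉ = ⌈3995/333⌉ − ⌈3820/333⌉ = 12 − 12 = 0
n=21: ⌈(22·175+320)/333⌉ − ⌈(21·175+320)/333⌉ = ⌈4170/333⌉ − ⌈3995/333⌉ = 13 − 12 = 1
n=22: ⌈(23·175+320)/333⌉ − ⌈(22·175+320)/333⌉ = ⌈4345/333⌉ − ⌈4170/333⌉ = 14 − 13 = 1
n=23: ⌈(24·175+320)/333⌉ − ⌈(23·175+320)/333⌉ = ⌈4520/333⌉ − ⌈4345/333⌉ = 14 − 14 = 0
n=24: ⌈(25·175+320)/333⌉ − ⌈(24·175+320)/333⌉ = ⌈4695/333⌉ − ⌈4520/333⌉ = 15 − 14 = 1
n=25: ⌈(26·175+320)/333⌉ − ⌈(25·175+320)/333⌉ = ⌈4870/333⌉ − ⌈4695/333⌉ = 15 − 15 = 0
n=26: ⌈(27·175+320)/333⌉ − ⌈(26·175+320)/333⌉ = ⌈5045/333⌉ − ⌈4870/333⌉ = 16 − 15 = 1
n=27: ⌈(28·175+320)/333⌉ − ⌈(27·175+320)/333⌉ = ⌈5220/333⌉ − ⌈5045/333⌉ = 16 − 16 = 0
n=28: ⌈(29·175+320)/333⌉ − ⌈(28·175+320)/333⌉ = ⌈5395/333⌉ − ⌈5220/333⌉ = 17 − 16 = 1
n=29: ⌈(30·175+320)/333⌉ − ⌈(29·175+320)/333⌉ = ⌈5570/333⌉ − ⌈5395/333⌉ = 17 − 17 = 0
n=30: ⌈(31·175+320)/333⌉ − ⌈(30·175+320)/333⌉ = ⌈5745/333⌉ − ⌈5570/333⌉ = 18 − 17 = 1
n=31: ⌈(32·175+320)/333⌉ − ⌈(31·175+320)/333⌉ = ⌈5920/333⌉ − ⌈5745/333⌉ = 18 − 18 = 0
n=32: ⌈(33·175+320)/333⌉ − ⌈(32·175+320)/333⌉ = ⌈6095/333⌉ − ⌈5920/333⌉ = 19 − 18 = 1
n=33: ⌈(34·175+320)/333⌉ − ⌈(33·175+320)/333⌉ = ⌈6270/333⌉ − ⌈6095/333⌉ = 19 − 19 = 0
n=34: ⌈(35·175+320)/333⌉ − ⌈(34·175+320)/333⌉ = ⌈6445/333⌉ − ⌈6270/333⌉ = 20 − 19 = 1
n=35: ⌈(36·175+320)/333⌉ − ⌈(35·175+320)/333⌉ = ⌈6620/333⌉ − ⌈6445/333⌉ = 20 − 20 = 0
n=36: ⌈(37·175+320)/333⌉ − ⌈(36·175+320)/333⌉ = ⌈6795/333⌉ − ⌈6620/333⌉ = 21 − 20 = 1
n=37: ⌈(38·175+320)/333⌉ − ⌈(37·175+320)/333⌉ = ⌈6970/333⌉ − ⌈6795/333⌉ = 21 − 21 = 0
n=38: ⌈(39·175+320)/333⌉ − ⌈(38·175+320)/333⌉ = ⌈7145/333⌉ − ⌈6970/333⌉ = 22 − 21 = 1
n=39: ⌈(40·175+320)/333⌉ − ⌈(39·175+320)/333⌉ = ⌈7320/333⌉ − ⌈7145/333⌉ = 22 − 22 = 0
n=40: ⌈(41·175+320)/333⌉ − ⌈(40·175+320)/333⌉ = ⌈7495/333⌉ − ⌈7320/333⌉ = 23 − 22 = 1
n=41: ⌈(42·175+320)/333⌉ − ⌈(41·175+320)/333⌉ = ⌈7670/333⌉ − ⌈7495/333⌉ = 24 − 23 = 1
n=42: ⌈(43·175+320)/333⌉ − ⌈(42·175+320)/333⌉ = ⌈7845/333⌉ − ⌈7670/333⌉ = 24 − 24 = 0
n=43: ⌈(44·175+320)/333⌉ − ⌈(43·175+320)/333⌉ = ⌈8020/333⌉ − ⌈7845/333⌉ = 25 − 24 = 1
n=44: ⌈(45·175+320)/333⌉ − ⌈(44·175+320)/333⌉ = ⌈8195/333⌉ − ⌈8020/333⌉ = 25 − 25 = 0
n=45: ⌈(46·175+320)/333⌉ − ⌈(45·175+320)/333⌉ = ⌈8370/333⌉ − ⌈8195/333⌉ = 26 − 25 = 1
n=46: ⌈(47·175+320)/333⌉ − ⌈(46·175+320)/333⌉ = ⌈8545/333⌉ − ⌈8370/333⌉ = 26 − 26 = 0
n=47: ⌈(48·175+320)/333⌉ − ⌈(47·175+320)/333⌉ = ⌈8720/333⌉ − ⌈8545/333⌉ = 27 − 26 = 1
n=48: ⌈(49·175+320)/333⌉ − ⌈(48·175+320)/333⌉ = ⌈8895/333⌉ − ⌈8720/333⌉ = 27 − 27 = 0
n=49: ⌈(50·175+320)/333⌉ − ⌈(49·175+320)/333⌉ = ⌈9070/333⌉ − ⌈8895/333⌉ = 28 − 27 = 1
n=50: ⌈(51·175+320)/333⌉ − ⌈(50·175+320)/333⌉ = ⌈9245/333⌉ − ⌈9070/333⌉ = 28 − 28 = 0
n=51: ⌈(52·175+320)/333⌉ − ⌈(51·175+320)/333⌉ = ⌈9420/333⌉ − ⌈9245/333⌉ = 29 − 28 = 1
n=52: ⌈(53·175+320)/333⌉ − ⌈(52·175+320)/333⌉ = ⌈9595/333⌉ − ⌈9420/333⌉ = 29 − 29 = 0
n=53: ⌈(54·175+320)/333⌉ − ⌈(53·175+320)/333⌉ = ⌈9770/333⌉ − ⌈9595/333⌉ = 30 − 29 = 1
n=54: ⌈(55·175+320)/333⌉ − ⌈(54·175+320)/333⌉ = ⌈9945/333⌉ − ⌈9770/333⌉ = 30 − 30 = 0
n=55: ⌈(56·175+320)/333⌉ − ⌈(55·175+320)/333⌉ = ⌈10120/333⌉ − ⌈9945/333⌉ = 31 − 30 = 1
n=56: ⌈(57·175+320)/333⌉ − ⌈(56·175+320)/333⌉ = ⌈10295/333⌉ − ⌈10120/333⌉ = 31 − 31 = 0
n=57: ⌈(58·175+320)/333⌉ − ⌈(57·175+320)/333⌉ = ⌈10470/333⌉ − ⌈10295/333⌉ = 32 − 31 = 1
n=58: ⌈(59·175+320)/333⌉ − ⌈(58·175+320)/333⌉ = ⌈10645/333⌉ − ⌈10470/333⌉ = 32 − 32 = 0
n=59: ⌈(60·175+320)/333⌉ − ⌈(59·175+320)/333⌉ = ⌈10820/333⌉ − ⌈10645/333⌉ = 33 − 32 = 1
n=60: ⌈(61·175+320)/333⌉ − ⌈(60·175+320)/333⌉ = ⌈10995/333⌉ − ⌈10820/333⌉ = 34 − 33 = 1
n=61: ⌈(62·175+320)/333⌉ − ⌈(61·175+320)/333⌉ = ⌈11170/333⌉ − ⌈10995/333⌉ = 34 − 34 = 0
n=62: ⌈(63·175+320)/333⌉ − ⌈(62·175+320)/333⌉ = ⌈11345/333⌉ − ⌈11170/333⌉ = 35 − 34 = 1
n=63: ⌈(64·175+320)/333⌉ − ⌈(63·175+320)/333⌉ = ⌈11520/333⌉ − ⌈11345/333⌉ = 35 − 35 = 0
n=64: ⌈(65·175+320)/333⌉ − ⌈(64·175+320)/333⌉ = ⌈11695/333⌉ − ⌈11520/333⌉ = 36 − 35 = 1
n=65: ⌈(66·175+320)/333⌉ − ⌈(65·175+320)/333⌉ = ⌈11870/333⌉ − ⌈11695/333⌉ = 36 − 36 = 0


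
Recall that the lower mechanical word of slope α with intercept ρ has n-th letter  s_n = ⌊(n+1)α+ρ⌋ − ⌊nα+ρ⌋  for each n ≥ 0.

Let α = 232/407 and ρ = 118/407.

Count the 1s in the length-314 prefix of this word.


179

#1s = Σ_{n=0}^{313} s_n = Σ_{n=0}^{313} (⌊(n+1)α+ρ⌋ − ⌊nα+ρ⌋)
the sum telescopes: every ⌊nα+ρ⌋ with 0 < n < 314 appears once with + and once with −, leaving ⌊314α+ρ⌋ − ⌊0·α+ρ⌋
314α + ρ = (314·232 + 118) / 407 = 72966/407
ρ = 118/407
⌊72966/407⌋ = 179,  ⌊118/407⌋ = 0
#1s = 179 − 0 = 179


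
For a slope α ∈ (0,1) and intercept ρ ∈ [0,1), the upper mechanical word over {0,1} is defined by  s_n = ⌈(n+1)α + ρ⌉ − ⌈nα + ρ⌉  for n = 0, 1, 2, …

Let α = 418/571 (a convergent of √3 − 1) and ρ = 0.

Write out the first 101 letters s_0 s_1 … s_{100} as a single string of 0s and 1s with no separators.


11101110111011011101110111011011101110111011011101110110111011101110110111011101110110111011101110110

n=0: ⌈(1·418)/571⌉ − ⌈(0·418)/571⌉ = ⌈418/571⌉ − ⌈0/571⌉ = 1 − 0 = 1
n=1: ⌈(2·418)/571⌉ − ⌈(1·418)/571⌉ = ⌈836/571⌉ − ⌈418/571⌉ = 2 − 1 = 1
n=2: ⌈(3·418)/571⌉ − ⌈(2·418)/571⌉ = ⌈1254/571⌉ − ⌈836/571⌉ = 3 − 2 = 1
n=3: ⌈(4·418)/571⌉ − ⌈(3·418)/571⌉ = ⌈1672/571⌉ − ⌈1254/571⌉ = 3 − 3 = 0
n=4: ⌈(5·418)/571⌉ − ⌈(4·418)/571⌉ = ⌈2090/571⌉ − ⌈1672/571⌉ = 4 − 3 = 1
n=5: ⌈(6·418)/571⌉ − ⌈(5·418)/571⌉ = ⌈2508/571⌉ − ⌈2090/571⌉ = 5 − 4 = 1
n=6: ⌈(7·418)/571⌉ − ⌈(6·418)/571⌉ = ⌈2926/571⌉ − ⌈2508/571⌉ = 6 − 5 = 1
n=7: ⌈(8·418)/571⌉ − ⌈(7·418)/571⌉ = ⌈3344/571⌉ − ⌈2926/571⌉ = 6 − 6 = 0
n=8: ⌈(9·418)/571⌉ − ⌈(8·418)/571⌉ = ⌈3762/571⌉ − ⌈3344/571⌉ = 7 − 6 = 1
n=9: ⌈(10·418)/571⌉ − ⌈(9·418)/571⌉ = ⌈4180/571⌉ − ⌈3762/571⌉ = 8 − 7 = 1
n=10: ⌈(11·418)/571⌉ − ⌈(10·418)/571⌉ = ⌈4598/571⌉ − ⌈4180/571⌉ = 9 − 8 = 1
n=11: ⌈(12·418)/571⌉ − ⌈(11·418)/571⌉ = ⌈5016/571⌉ − ⌈4598/571⌉ = 9 − 9 = 0
n=12: ⌈(13·418)/571⌉ − ⌈(12·418)/571⌉ = ⌈5434/571⌉ − ⌈5016/571⌉ = 10 − 9 = 1
n=13: ⌈(14·418)/571⌉ − ⌈(13·418)/571⌉ = ⌈5852/571⌉ − ⌈5434/571⌉ = 11 − 10 = 1
n=14: ⌈(15·418)/571⌉ − ⌈(14·418)/571⌉ = ⌈6270/571⌉ − ⌈5852/571⌉ = 11 − 11 = 0
n=15: ⌈(16·418)/571⌉ − ⌈(15·418)/571⌉ = ⌈6688/571⌉ − ⌈6270/571⌉ = 12 − 11 = 1
n=16: ⌈(17·418)/571⌉ − ⌈(16·418)/571⌉ = ⌈7106/571⌉ − ⌈6688/571⌉ = 13 − 12 = 1
n=17: ⌈(18·418)/571⌉ − ⌈(17·418)/571⌉ = ⌈7524/571⌉ − ⌈7106/571⌉ = 14 − 13 = 1
n=18: ⌈(19·418)/571⌉ − ⌈(18·418)/571⌉ = ⌈7942/571⌉ − ⌈7524/571⌉ = 14 − 14 = 0
n=19: ⌈(20·418)/571⌉ − ⌈(19·418)/571⌉ = ⌈8360/571⌉ − ⌈7942/571⌉ = 15 − 14 = 1
n=20: ⌈(21·418)/571⌉ − ⌈(20·418)/571⌉ = ⌈8778/571⌉ − ⌈8360/571⌉ = 16 − 15 = 1
n=21: ⌈(22·418)/571⌉ − ⌈(21·418)/571⌉ = ⌈9196/571⌉ − ⌈8778/571⌉ = 17 − 16 = 1
n=22: ⌈(23·418)/571⌉ − ⌈(22·418)/571⌉ = ⌈9614/571⌉ − ⌈9196/571⌉ = 17 − 17 = 0
n=23: ⌈(24·418)/571⌉ − ⌈(23·418)/571⌉ = ⌈10032/571⌉ − ⌈9614/571⌉ = 18 − 17 = 1
n=24: ⌈(25·418)/571⌉ − ⌈(24·418)/571⌉ = ⌈10450/571⌉ − ⌈10032/571⌉ = 19 − 18 = 1
n=25: ⌈(26·418)/571⌉ − ⌈(25·418)/571⌉ = ⌈10868/571⌉ − ⌈10450/571⌉ = 20 − 19 = 1
n=26: ⌈(27·418)/571⌉ − ⌈(26·418)/571⌉ = ⌈11286/571⌉ − ⌈10868/571⌉ = 20 − 20 = 0
n=27: ⌈(28·418)/571⌉ − ⌈(27·418)/571⌉ = ⌈11704/571⌉ − ⌈11286/571⌉ = 21 − 20 = 1
n=28: ⌈(29·418)/571⌉ − ⌈(28·418)/571⌉ = ⌈12122/571⌉ − ⌈11704/571⌉ = 22 − 21 = 1
n=29: ⌈(30·418)/571⌉ − ⌈(29·418)/571⌉ = ⌈12540/571⌉ − ⌈12122/571⌉ = 22 − 22 = 0
n=30: ⌈(31·418)/571⌉ − ⌈(30·418)/571⌉ = ⌈12958/571⌉ − ⌈12540/571⌉ = 23 − 22 = 1
n=31: ⌈(32·418)/571⌉ − ⌈(31·418)/571⌉ = ⌈13376/571⌉ − ⌈12958/571⌉ = 24 − 23 = 1
n=32: ⌈(33·418)/571⌉ − ⌈(32·418)/571⌉ = ⌈13794/571⌉ − ⌈13376/571⌉ = 25 − 24 = 1
n=33: ⌈(34·418)/571⌉ − ⌈(33·418)/571⌉ = ⌈14212/571⌉ − ⌈13794/571⌉ = 25 − 25 = 0
n=34: ⌈(35·418)/571⌉ − ⌈(34·418)/571⌉ = ⌈14630/571⌉ − ⌈14212/571⌉ = 26 − 25 = 1
n=35: ⌈(36·418)/571⌉ − ⌈(35·418)/571⌉ = ⌈15048/571⌉ − ⌈14630/571⌉ = 27 − 26 = 1
n=36: ⌈(37·418)/571⌉ − ⌈(36·418)/571⌉ = ⌈15466/571⌉ − ⌈15048/571⌉ = 28 − 27 = 1
n=37: ⌈(38·418)/571⌉ − ⌈(37·418)/571⌉ = ⌈15884/571⌉ − ⌈15466/571⌉ = 28 − 28 = 0
n=38: ⌈(39·418)/571⌉ − ⌈(38·418)/571⌉ = ⌈16302/571⌉ − ⌈15884/571⌉ = 29 − 28 = 1
n=39: ⌈(40·418)/571⌉ − ⌈(39·418)/571⌉ = ⌈16720/571⌉ − ⌈16302/571⌉ = 30 − 29 = 1
n=40: ⌈(41·418)/571⌉ − ⌈(40·418)/571⌉ = ⌈17138/571⌉ − ⌈16720/571⌉ = 31 − 30 = 1
n=41: ⌈(42·418)/571⌉ − ⌈(41·418)/571⌉ = ⌈17556/571⌉ − ⌈17138/571⌉ = 31 − 31 = 0
n=42: ⌈(43·418)/571⌉ − ⌈(42·418)/571⌉ = ⌈17974/571⌉ − ⌈17556/571⌉ = 32 − 31 = 1
n=43: ⌈(44·418)/571⌉ − ⌈(43·418)/571⌉ = ⌈18392/571⌉ − ⌈17974/571⌉ = 33 − 32 = 1
n=44: ⌈(45·418)/571⌉ − ⌈(44·418)/571⌉ = ⌈18810/571⌉ − ⌈18392/571⌉ = 33 − 33 = 0
n=45: ⌈(46·418)/571⌉ − ⌈(45·418)/571⌉ = ⌈19228/571⌉ − ⌈18810/571⌉ = 34 − 33 = 1
n=46: ⌈(47·418)/571⌉ − ⌈(46·418)/571⌉ = ⌈19646/571⌉ − ⌈19228/571⌉ = 35 − 34 = 1
n=47: ⌈(48·418)/571⌉ − ⌈(47·418)/571⌉ = ⌈20064/571⌉ − ⌈19646/571⌉ = 36 − 35 = 1
n=48: ⌈(49·418)/571⌉ − ⌈(48·418)/571⌉ = ⌈20482/571⌉ − ⌈20064/571⌉ = 36 − 36 = 0
n=49: ⌈(50·418)/571⌉ − ⌈(49·418)/571⌉ = ⌈20900/571⌉ − ⌈20482/571⌉ = 37 − 36 = 1
n=50: ⌈(51·418)/571⌉ − ⌈(50·418)/571⌉ = ⌈21318/571⌉ − ⌈20900/571⌉ = 38 − 37 = 1
n=51: ⌈(52·418)/571⌉ − ⌈(51·418)/571⌉ = ⌈21736/571⌉ − ⌈21318/571⌉ = 39 − 38 = 1
n=52: ⌈(53·418)/571⌉ − ⌈(52·418)/571⌉ = ⌈22154/571⌉ − ⌈21736/571⌉ = 39 − 39 = 0
n=53: ⌈(54·418)/571⌉ − ⌈(53·418)/571⌉ = ⌈22572/571⌉ − ⌈22154/571⌉ = 40 − 39 = 1
n=54: ⌈(55·418)/571⌉ − ⌈(54·418)/571⌉ = ⌈22990/571⌉ − ⌈22572/571⌉ = 41 − 40 = 1
n=55: ⌈(56·418)/571⌉ − ⌈(55·418)/571⌉ = ⌈23408/571⌉ − ⌈22990/571⌉ = 41 − 41 = 0
n=56: ⌈(57·418)/571⌉ − ⌈(56·418)/571⌉ = ⌈23826/571⌉ − ⌈23408/571⌉ = 42 − 41 = 1
n=57: ⌈(58·418)/571⌉ − ⌈(57·418)/571⌉ = ⌈24244/571⌉ − ⌈23826/571⌉ = 43 − 42 = 1
n=58: ⌈(59·418)/571⌉ − ⌈(58·418)/571⌉ = ⌈24662/571⌉ − ⌈24244/571⌉ = 44 − 43 = 1
n=59: ⌈(60·418)/571⌉ − ⌈(59·418)/571⌉ = ⌈25080/571⌉ − ⌈24662/571⌉ = 44 − 44 = 0
n=60: ⌈(61·418)/571⌉ − ⌈(60·418)/571⌉ = ⌈25498/571⌉ − ⌈25080/571⌉ = 45 − 44 = 1
n=61: ⌈(62·418)/571⌉ − ⌈(61·418)/571⌉ = ⌈25916/571⌉ − ⌈25498/571⌉ = 46 − 45 = 1
n=62: ⌈(63·418)/571⌉ − ⌈(62·418)/571⌉ = ⌈26334/571⌉ − ⌈25916/571⌉ = 47 − 46 = 1
n=63: ⌈(64·418)/571⌉ − ⌈(63·418)/571⌉ = ⌈26752/571⌉ − ⌈26334/571⌉ = 47 − 47 = 0
n=64: ⌈(65·418)/571⌉ − ⌈(64·418)/571⌉ = ⌈27170/571⌉ − ⌈26752/571⌉ = 48 − 47 = 1
n=65: ⌈(66·418)/571⌉ − ⌈(65·418)/571⌉ = ⌈27588/571⌉ − ⌈27170/571⌉ = 49 − 48 = 1
n=66: ⌈(67·418)/571⌉ − ⌈(66·418)/571⌉ = ⌈28006/571⌉ − ⌈27588/571⌉ = 50 − 49 = 1
n=67: ⌈(68·418)/571⌉ − ⌈(67·418)/571⌉ = ⌈28424/571⌉ − ⌈28006/571⌉ = 50 − 50 = 0
n=68: ⌈(69·418)/571⌉ − ⌈(68·418)/571⌉ = ⌈28842/571⌉ − ⌈28424/571⌉ = 51 − 50 = 1
n=69: ⌈(70·418)/571⌉ − ⌈(69·418)/571⌉ = ⌈29260/571⌉ − ⌈28842/571⌉ = 52 − 51 = 1
n=70: ⌈(71·418)/571⌉ − ⌈(70·418)/571⌉ = ⌈29678/571⌉ − ⌈29260/571⌉ = 52 − 52 = 0
n=71: ⌈(72·418)/571⌉ − ⌈(71·418)/571⌉ = ⌈30096/571⌉ − ⌈29678/571⌉ = 53 − 52 = 1
n=72: ⌈(73·418)/571⌉ − ⌈(72·418)/571⌉ = ⌈30514/571⌉ − ⌈30096/571⌉ = 54 − 53 = 1
n=73: ⌈(74·418)/571⌉ − ⌈(73·418)/571⌉ = ⌈30932/571⌉ − ⌈30514/571⌉ = 55 − 54 = 1
n=74: ⌈(75·418)/571⌉ − ⌈(74·418)/571⌉ = ⌈31350/571⌉ − ⌈30932/571⌉ = 55 − 55 = 0
n=75: ⌈(76·418)/571⌉ − ⌈(75·418)/571⌉ = ⌈31768/571⌉ − ⌈31350/571⌉ = 56 − 55 = 1
n=76: ⌈(77·418)/571⌉ − ⌈(76·418)/571⌉ = ⌈32186/571⌉ − ⌈31768/571⌉ = 57 − 56 = 1
n=77: ⌈(78·418)/571⌉ − ⌈(77·418)/571⌉ = ⌈32604/571⌉ − ⌈32186/571⌉ = 58 − 57 = 1
n=78: ⌈(79·418)/571⌉ − ⌈(78·418)/571⌉ = ⌈33022/571⌉ − ⌈32604/571⌉ = 58 − 58 = 0
n=79: ⌈(80·418)/571⌉ − ⌈(79·418)/571⌉ = ⌈33440/571⌉ − ⌈33022/571⌉ = 59 − 58 = 1
n=80: ⌈(81·418)/571⌉ − ⌈(80·418)/571⌉ = ⌈33858/571⌉ − ⌈33440/571⌉ = 60 − 59 = 1
n=81: ⌈(82·418)/571⌉ − ⌈(81·418)/571⌉ = ⌈34276/571⌉ − ⌈33858/571⌉ = 61 − 60 = 1
n=82: ⌈(83·418)/571⌉ − ⌈(82·418)/571⌉ = ⌈34694/571⌉ − ⌈34276/571⌉ = 61 − 61 = 0
n=83: ⌈(84·418)/571⌉ − ⌈(83·418)/571⌉ = ⌈35112/571⌉ − ⌈34694/571⌉ = 62 − 61 = 1
n=84: ⌈(85·418)/571⌉ − ⌈(84·418)/571⌉ = ⌈35530/571⌉ − ⌈35112/571⌉ = 63 − 62 = 1
n=85: ⌈(86·418)/571⌉ − ⌈(85·418)/571⌉ = ⌈35948/571⌉ − ⌈35530/571⌉ = 63 − 63 = 0
n=86: ⌈(87·418)/571⌉ − ⌈(86·418)/571⌉ = ⌈36366/571⌉ − ⌈35948/571⌉ = 64 − 63 = 1
n=87: ⌈(88·418)/571⌉ − ⌈(87·418)/571⌉ = ⌈36784/571⌉ − ⌈36366/571⌉ = 65 − 64 = 1
n=88: ⌈(89·418)/571⌉ − ⌈(88·418)/571⌉ = ⌈37202/571⌉ − ⌈36784/571⌉ = 66 − 65 = 1
n=89: ⌈(90·418)/571⌉ − ⌈(89·418)/571⌉ = ⌈37620/571⌉ − ⌈37202/571⌉ = 66 − 66 = 0
n=90: ⌈(91·418)/571⌉ − ⌈(90·418)/571⌉ = ⌈38038/571⌉ − ⌈37620/571⌉ = 67 − 66 = 1
n=91: ⌈(92·418)/571⌉ − ⌈(91·418)/571⌉ = ⌈38456/571⌉ − ⌈38038/571⌉ = 68 − 67 = 1
n=92: ⌈(93·418)/571⌉ − ⌈(92·418)/571⌉ = ⌈38874/571⌉ − ⌈38456/571⌉ = 69 − 68 = 1
n=93: ⌈(94·418)/571⌉ − ⌈(93·418)/571⌉ = ⌈39292/571⌉ − ⌈38874/571⌉ = 69 − 69 = 0
n=94: ⌈(95·418)/571⌉ − ⌈(94·418)/571⌉ = ⌈39710/571⌉ − ⌈39292/571⌉ = 70 − 69 = 1
n=95: ⌈(96·418)/571⌉ − ⌈(95·418)/571⌉ = ⌈40128/571⌉ − ⌈39710/571⌉ = 71 − 70 = 1
n=96: ⌈(97·418)/571⌉ − ⌈(96·418)/571⌉ = ⌈40546/571⌉ − ⌈40128/571⌉ = 72 − 71 = 1
n=97: ⌈(98·418)/571⌉ − ⌈(97·418)/571⌉ = ⌈40964/571⌉ − ⌈40546/571⌉ = 72 − 72 = 0
n=98: ⌈(99·418)/571⌉ − ⌈(98·418)/571⌉ = ⌈41382/571⌉ − ⌈40964/571⌉ = 73 − 72 = 1
n=99: ⌈(100·418)/571⌉ − ⌈(99·418)/571⌉ = ⌈41800/571⌉ − ⌈41382/571⌉ = 74 − 73 = 1
n=100: ⌈(101·418)/571⌉ − ⌈(100·418)/571⌉ = ⌈42218/571⌉ − ⌈41800/571⌉ = 74 − 74 = 0
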